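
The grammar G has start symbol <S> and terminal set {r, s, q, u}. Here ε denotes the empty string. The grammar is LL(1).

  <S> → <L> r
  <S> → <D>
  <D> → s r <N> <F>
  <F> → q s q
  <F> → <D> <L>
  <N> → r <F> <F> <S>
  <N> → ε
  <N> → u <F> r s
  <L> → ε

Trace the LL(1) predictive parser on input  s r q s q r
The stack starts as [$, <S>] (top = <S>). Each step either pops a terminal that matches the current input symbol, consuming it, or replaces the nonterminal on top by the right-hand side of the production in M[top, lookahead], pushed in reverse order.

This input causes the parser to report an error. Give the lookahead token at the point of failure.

r

      Stack          Input          Action
   1  $ <S>          s r q s q r $  expand <S> → <D>
   2  $ <D>          s r q s q r $  expand <D> → s r <N> <F>
   3  $ <F> <N> r s  s r q s q r $  match s
   4  $ <F> <N> r    r q s q r $    match r
   5  $ <F> <N>      q s q r $      expand <N> → ε
   6  $ <F>          q s q r $      expand <F> → q s q
   7  $ q s q        q s q r $      match q
   8  $ q s          s q r $        match s
   9  $ q            q r $          match q
  10  $              r $            error: stack empty but input remains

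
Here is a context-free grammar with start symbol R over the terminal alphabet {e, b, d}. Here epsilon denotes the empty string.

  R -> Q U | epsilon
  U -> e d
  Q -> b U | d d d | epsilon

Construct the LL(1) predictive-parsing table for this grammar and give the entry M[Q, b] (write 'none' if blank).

Q -> b U

FIRST(U): from U->e d we get {e}. So FIRST(U) = {e}.
FIRST(Q): from Q->b U we get {b}; from Q->d d d we get {d}; from Q->epsilon we get {epsilon}. So FIRST(Q) = {epsilon, b, d}.
FIRST(R): from R->Q U we get {b, d, e}; from R->epsilon we get {epsilon}. So FIRST(R) = {epsilon, b, d, e}.
FOLLOW(R) includes $ since R is the start symbol.
FOLLOW(Q): in R->Q U, Q is followed by U with FIRST {e}. Thus FOLLOW(Q) = {e}.
For Q -> b U: FIRST(b U) = {b}, so it goes in M[Q, t] for t ∈ {b}.
For Q -> d d d: FIRST(d d d) = {d}, so it goes in M[Q, t] for t ∈ {d}.
For Q -> epsilon: FIRST(epsilon) = {epsilon}, so it goes in M[Q, t] for t ∈ {}; since epsilon ∈ FIRST, also for every t ∈ FOLLOW(Q) = {e}.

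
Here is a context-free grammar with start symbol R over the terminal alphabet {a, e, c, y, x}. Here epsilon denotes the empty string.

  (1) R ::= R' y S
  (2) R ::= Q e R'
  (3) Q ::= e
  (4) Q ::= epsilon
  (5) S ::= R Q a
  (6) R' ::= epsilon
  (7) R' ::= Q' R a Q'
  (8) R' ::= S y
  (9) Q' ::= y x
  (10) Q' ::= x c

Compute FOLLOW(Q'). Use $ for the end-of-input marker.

FIRST(Q): from Q::=e we get {e}; from Q::=epsilon we get {epsilon}. So FIRST(Q) = {epsilon, e}.
FIRST(Q'): from Q'::=y x we get {y}; from Q'::=x c we get {x}. So FIRST(Q') = {x, y}.
FIRST(R): from R::=R' y S we get {e, x, y}; from R::=Q e R' we get {e}. So FIRST(R) = {e, x, y}.
FIRST(S): from S::=R Q a we get {e, x, y}. So FIRST(S) = {e, x, y}.
FIRST(R'): from R'::=epsilon we get {epsilon}; from R'::=Q' R a Q' we get {x, y}; from R'::=S y we get {e, x, y}. So FIRST(R') = {epsilon, e, x, y}.
FOLLOW(R) includes $ since R is the start symbol.
FOLLOW(R): in S::=R Q a, R is followed by Q a with FIRST {a, e}; in R'::=Q' R a Q', R is followed by a Q' with FIRST {a}. Thus FOLLOW(R) = {$, a, e}.
FOLLOW(Q): in R::=Q e R', Q is followed by e R' with FIRST {e}; in S::=R Q a, Q is followed by a with FIRST {a}. Thus FOLLOW(Q) = {a, e}.
FOLLOW(S): in R::=R' y S, the suffix after S is empty, so FOLLOW(S) ⊇ FOLLOW(R) = {$, a, e}; in R'::=S y, S is followed by y with FIRST {y}. Thus FOLLOW(S) = {$, a, e, y}.
FOLLOW(R'): in R::=R' y S, R' is followed by y S with FIRST {y}; in R::=Q e R', the suffix after R' is empty, so FOLLOW(R') ⊇ FOLLOW(R) = {$, a, e}. Thus FOLLOW(R') = {$, a, e, y}.
FOLLOW(Q'): in R'::=Q' R a Q' (occurrence 1), Q' is followed by R a Q' with FIRST {e, x, y}; in R'::=Q' R a Q' (occurrence 2), the suffix after Q' is empty, so FOLLOW(Q') ⊇ FOLLOW(R') = {$, a, e, y}. Thus FOLLOW(Q') = {$, a, e, x, y}.

{$, a, e, x, y}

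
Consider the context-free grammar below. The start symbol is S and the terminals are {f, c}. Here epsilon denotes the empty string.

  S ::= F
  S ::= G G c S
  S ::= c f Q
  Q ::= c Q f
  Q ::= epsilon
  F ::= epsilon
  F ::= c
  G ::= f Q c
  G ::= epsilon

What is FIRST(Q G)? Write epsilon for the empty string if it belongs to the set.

FIRST(Q) = {epsilon, c}
FIRST(F) = {epsilon, c}
FIRST(G) = {epsilon, f}
FIRST(S) = {epsilon, c, f}  (via F, G G c S)
FIRST(Q G): take FIRST of each symbol in turn, carrying on past any symbol whose FIRST contains epsilon; result {epsilon, c, f}.

{epsilon, c, f}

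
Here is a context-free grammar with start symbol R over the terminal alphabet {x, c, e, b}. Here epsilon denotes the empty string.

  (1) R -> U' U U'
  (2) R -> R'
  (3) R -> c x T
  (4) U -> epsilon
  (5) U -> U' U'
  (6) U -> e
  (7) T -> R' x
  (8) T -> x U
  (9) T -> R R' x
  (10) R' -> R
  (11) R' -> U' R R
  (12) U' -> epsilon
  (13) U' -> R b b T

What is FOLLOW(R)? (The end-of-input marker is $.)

FIRST(R): from R->U' U U' we get {epsilon, b, c, e}; from R->R' we get {epsilon, b, c, e}; from R->c x T we get {c}. So FIRST(R) = {epsilon, b, c, e}.
FIRST(U'): from U'->epsilon we get {epsilon}; from U'->R b b T we get {b, c, e}. So FIRST(U') = {epsilon, b, c, e}.
FIRST(U): from U->epsilon we get {epsilon}; from U->U' U' we get {epsilon, b, c, e}; from U->e we get {e}. So FIRST(U) = {epsilon, b, c, e}.
FIRST(R'): from R'->R we get {epsilon, b, c, e}; from R'->U' R R we get {epsilon, b, c, e}. So FIRST(R') = {epsilon, b, c, e}.
FIRST(T): from T->R' x we get {b, c, e, x}; from T->x U we get {x}; from T->R R' x we get {b, c, e, x}. So FIRST(T) = {b, c, e, x}.
FOLLOW(R) includes $ since R is the start symbol.
FOLLOW(R): in T->R R' x, R is followed by R' x with FIRST {b, c, e, x}; in R'->R, the suffix after R is empty, so FOLLOW(R) ⊇ FOLLOW(R') = {$, b, c, e, x}; in R'->U' R R (occurrence 1), R is followed by R with FIRST {epsilon, b, c, e}; in R'->U' R R (occurrence 1), the suffix after R is nullable, so FOLLOW(R) ⊇ FOLLOW(R') = {$, b, c, e, x}; in R'->U' R R (occurrence 2), the suffix after R is empty, so FOLLOW(R) ⊇ FOLLOW(R') = {$, b, c, e, x}; in U'->R b b T, R is followed by b b T with FIRST {b}. Thus FOLLOW(R) = {$, b, c, e, x}.
FOLLOW(R'): in R->R', the suffix after R' is empty, so FOLLOW(R') ⊇ FOLLOW(R) = {$, b, c, e, x}; in T->R' x, R' is followed by x with FIRST {x}; in T->R R' x, R' is followed by x with FIRST {x}. Thus FOLLOW(R') = {$, b, c, e, x}.
FOLLOW(U): in R->U' U U', U is followed by U' with FIRST {epsilon, b, c, e}; in R->U' U U', the suffix after U is nullable, so FOLLOW(U) ⊇ FOLLOW(R) = {$, b, c, e, x}; in T->x U, the suffix after U is empty, so FOLLOW(U) ⊇ FOLLOW(T) = {$, b, c, e, x}. Thus FOLLOW(U) = {$, b, c, e, x}.
FOLLOW(U'): in R->U' U U' (occurrence 1), U' is followed by U U' with FIRST {epsilon, b, c, e}; in R->U' U U' (occurrence 1), the suffix after U' is nullable, so FOLLOW(U') ⊇ FOLLOW(R) = {$, b, c, e, x}; in R->U' U U' (occurrence 2), the suffix after U' is empty, so FOLLOW(U') ⊇ FOLLOW(R) = {$, b, c, e, x}; in U->U' U' (occurrence 1), U' is followed by U' with FIRST {epsilon, b, c, e}; in U->U' U' (occurrence 1), the suffix after U' is nullable, so FOLLOW(U') ⊇ FOLLOW(U) = {$, b, c, e, x}; in U->U' U' (occurrence 2), the suffix after U' is empty, so FOLLOW(U') ⊇ FOLLOW(U) = {$, b, c, e, x}; in R'->U' R R, U' is followed by R R with FIRST {epsilon, b, c, e}; in R'->U' R R, the suffix after U' is nullable, so FOLLOW(U') ⊇ FOLLOW(R') = {$, b, c, e, x}. Thus FOLLOW(U') = {$, b, c, e, x}.
FOLLOW(T): in R->c x T, the suffix after T is empty, so FOLLOW(T) ⊇ FOLLOW(R) = {$, b, c, e, x}; in U'->R b b T, the suffix after T is empty, so FOLLOW(T) ⊇ FOLLOW(U') = {$, b, c, e, x}. Thus FOLLOW(T) = {$, b, c, e, x}.

{$, b, c, e, x}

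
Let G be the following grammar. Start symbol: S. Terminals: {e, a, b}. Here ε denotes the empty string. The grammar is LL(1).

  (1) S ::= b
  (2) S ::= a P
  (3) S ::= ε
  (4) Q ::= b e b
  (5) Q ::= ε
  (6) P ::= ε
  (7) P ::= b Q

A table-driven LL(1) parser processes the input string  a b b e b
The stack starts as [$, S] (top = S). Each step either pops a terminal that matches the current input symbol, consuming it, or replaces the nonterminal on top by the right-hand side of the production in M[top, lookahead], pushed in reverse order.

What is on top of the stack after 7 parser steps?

step 1: stack=$ S  input=a b b e b $  — expand S ::= a P
step 2: stack=$ P a  input=a b b e b $  — match a
step 3: stack=$ P  input=b b e b $  — expand P ::= b Q
step 4: stack=$ Q b  input=b b e b $  — match b
step 5: stack=$ Q  input=b e b $  — expand Q ::= b e b
step 6: stack=$ b e b  input=b e b $  — match b
step 7: stack=$ b e  input=e b $  — match e
Stack after step 7: $ b (top = b).

b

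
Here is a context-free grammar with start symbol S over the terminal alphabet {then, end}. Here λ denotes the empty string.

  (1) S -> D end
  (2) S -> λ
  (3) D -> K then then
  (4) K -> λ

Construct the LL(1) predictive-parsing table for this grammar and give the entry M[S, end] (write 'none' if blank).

none

FIRST(K) = {λ}
FIRST(D) = {then}  (via K then then)
FIRST(S) = {λ, then}  (via D end)
FOLLOW(S) includes $ since S is the start symbol.
FOLLOW(S): S appears on no right-hand side. Thus FOLLOW(S) = {$}.
For S -> D end: FIRST(D end) = {then}, so it goes in M[S, t] for t ∈ {then}.
For S -> λ: FIRST(λ) = {λ}, so it goes in M[S, t] for t ∈ {}; since λ ∈ FIRST, also for every t ∈ FOLLOW(S) = {$}.
None of these place a production in M[S, end].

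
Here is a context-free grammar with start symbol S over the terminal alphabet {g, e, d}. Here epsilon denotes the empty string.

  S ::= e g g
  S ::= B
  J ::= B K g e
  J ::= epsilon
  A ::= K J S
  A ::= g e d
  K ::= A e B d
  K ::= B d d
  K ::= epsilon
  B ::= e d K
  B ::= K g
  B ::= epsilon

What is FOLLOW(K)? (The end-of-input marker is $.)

{$, d, e, g}

FIRST(S): from S::=e g g we get {e}; from S::=B we get {epsilon, d, e, g}. So FIRST(S) = {epsilon, d, e, g}.
FIRST(J): from J::=B K g e we get {d, e, g}; from J::=epsilon we get {epsilon}. So FIRST(J) = {epsilon, d, e, g}.
FIRST(A): from A::=K J S we get {epsilon, d, e, g}; from A::=g e d we get {g}. So FIRST(A) = {epsilon, d, e, g}.
FIRST(K): from K::=A e B d we get {d, e, g}; from K::=B d d we get {d, e, g}; from K::=epsilon we get {epsilon}. So FIRST(K) = {epsilon, d, e, g}.
FIRST(B): from B::=e d K we get {e}; from B::=K g we get {d, e, g}; from B::=epsilon we get {epsilon}. So FIRST(B) = {epsilon, d, e, g}.
FOLLOW(S) includes $ since S is the start symbol.
FOLLOW(A): in K::=A e B d, A is followed by e B d with FIRST {e}. Thus FOLLOW(A) = {e}.
FOLLOW(S): in A::=K J S, the suffix after S is empty, so FOLLOW(S) ⊇ FOLLOW(A) = {e}. Thus FOLLOW(S) = {$, e}.
FOLLOW(J): in A::=K J S, J is followed by S with FIRST {epsilon, d, e, g}; in A::=K J S, the suffix after J is nullable, so FOLLOW(J) ⊇ FOLLOW(A) = {e}. Thus FOLLOW(J) = {d, e, g}.
FOLLOW(B): in S::=B, the suffix after B is empty, so FOLLOW(B) ⊇ FOLLOW(S) = {$, e}; in J::=B K g e, B is followed by K g e with FIRST {d, e, g}; in K::=A e B d, B is followed by d with FIRST {d}; in K::=B d d, B is followed by d d with FIRST {d}. Thus FOLLOW(B) = {$, d, e, g}.
FOLLOW(K): in J::=B K g e, K is followed by g e with FIRST {g}; in A::=K J S, K is followed by J S with FIRST {epsilon, d, e, g}; in A::=K J S, the suffix after K is nullable, so FOLLOW(K) ⊇ FOLLOW(A) = {e}; in B::=e d K, the suffix after K is empty, so FOLLOW(K) ⊇ FOLLOW(B) = {$, d, e, g}; in B::=K g, K is followed by g with FIRST {g}. Thus FOLLOW(K) = {$, d, e, g}.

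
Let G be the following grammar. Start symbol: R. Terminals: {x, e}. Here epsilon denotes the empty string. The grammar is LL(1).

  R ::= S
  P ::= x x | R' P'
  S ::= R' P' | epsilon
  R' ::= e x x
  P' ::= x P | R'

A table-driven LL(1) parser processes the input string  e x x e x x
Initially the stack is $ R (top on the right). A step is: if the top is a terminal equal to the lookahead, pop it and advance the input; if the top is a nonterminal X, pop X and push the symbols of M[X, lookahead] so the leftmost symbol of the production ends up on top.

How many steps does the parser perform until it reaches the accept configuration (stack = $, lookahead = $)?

11

      Stack       Input          Action
   1  $ R         e x x e x x $  expand R ::= S
   2  $ S         e x x e x x $  expand S ::= R' P'
   3  $ P' R'     e x x e x x $  expand R' ::= e x x
   4  $ P' x x e  e x x e x x $  match e
   5  $ P' x x    x x e x x $    match x
   6  $ P' x      x e x x $      match x
   7  $ P'        e x x $        expand P' ::= R'
   8  $ R'        e x x $        expand R' ::= e x x
   9  $ x x e     e x x $        match e
  10  $ x x       x x $          match x
  11  $ x         x $            match x
Accept reached after 11 steps.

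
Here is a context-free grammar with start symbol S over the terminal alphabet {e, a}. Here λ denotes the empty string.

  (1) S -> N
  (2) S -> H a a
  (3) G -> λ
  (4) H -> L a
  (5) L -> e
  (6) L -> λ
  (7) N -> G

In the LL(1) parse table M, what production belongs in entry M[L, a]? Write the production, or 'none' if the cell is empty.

L -> λ

FIRST(G): from G->λ we get {λ}. So FIRST(G) = {λ}.
FIRST(L): from L->e we get {e}; from L->λ we get {λ}. So FIRST(L) = {λ, e}.
FIRST(H): from H->L a we get {a, e}. So FIRST(H) = {a, e}.
FIRST(N): from N->G we get {λ}. So FIRST(N) = {λ}.
FIRST(S): from S->N we get {λ}; from S->H a a we get {a, e}. So FIRST(S) = {λ, a, e}.
FOLLOW(S) includes $ since S is the start symbol.
FOLLOW(L): in H->L a, L is followed by a with FIRST {a}. Thus FOLLOW(L) = {a}.
For L -> e: FIRST(e) = {e}, so it goes in M[L, t] for t ∈ {e}.
For L -> λ: FIRST(λ) = {λ}, so it goes in M[L, t] for t ∈ {}; since λ ∈ FIRST, also for every t ∈ FOLLOW(L) = {a}.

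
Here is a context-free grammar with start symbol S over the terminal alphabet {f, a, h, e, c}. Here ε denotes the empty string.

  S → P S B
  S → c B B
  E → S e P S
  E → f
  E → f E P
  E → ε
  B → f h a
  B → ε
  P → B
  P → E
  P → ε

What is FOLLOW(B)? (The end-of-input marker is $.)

FIRST(B): from B→f h a we get {f}; from B→ε we get {ε}. So FIRST(B) = {ε, f}.
FIRST(S): from S→P S B we get {c, f}; from S→c B B we get {c}. So FIRST(S) = {c, f}.
FIRST(E): from E→S e P S we get {c, f}; from E→f we get {f}; from E→f E P we get {f}; from E→ε we get {ε}. So FIRST(E) = {ε, c, f}.
FIRST(P): from P→B we get {ε, f}; from P→E we get {ε, c, f}; from P→ε we get {ε}. So FIRST(P) = {ε, c, f}.
FOLLOW(S) includes $ since S is the start symbol.
FOLLOW(S): in S→P S B, S is followed by B with FIRST {ε, f}; in S→P S B, the suffix after S is nullable (adds nothing new); in E→S e P S (occurrence 1), S is followed by e P S with FIRST {e}; in E→S e P S (occurrence 2), the suffix after S is empty, so FOLLOW(S) ⊇ FOLLOW(E) = {c, f}. Thus FOLLOW(S) = {$, c, e, f}.
FOLLOW(E): in E→f E P, E is followed by P with FIRST {ε, c, f}; in E→f E P, the suffix after E is nullable (adds nothing new); in P→E, the suffix after E is empty, so FOLLOW(E) ⊇ FOLLOW(P) = {c, f}. Thus FOLLOW(E) = {c, f}.
FOLLOW(P): in S→P S B, P is followed by S B with FIRST {c, f}; in E→S e P S, P is followed by S with FIRST {c, f}; in E→f E P, the suffix after P is empty, so FOLLOW(P) ⊇ FOLLOW(E) = {c, f}. Thus FOLLOW(P) = {c, f}.
FOLLOW(B): in S→P S B, the suffix after B is empty, so FOLLOW(B) ⊇ FOLLOW(S) = {$, c, e, f}; in S→c B B (occurrence 1), B is followed by B with FIRST {ε, f}; in S→c B B (occurrence 1), the suffix after B is nullable, so FOLLOW(B) ⊇ FOLLOW(S) = {$, c, e, f}; in S→c B B (occurrence 2), the suffix after B is empty, so FOLLOW(B) ⊇ FOLLOW(S) = {$, c, e, f}; in P→B, the suffix after B is empty, so FOLLOW(B) ⊇ FOLLOW(P) = {c, f}. Thus FOLLOW(B) = {$, c, e, f}.

{$, c, e, f}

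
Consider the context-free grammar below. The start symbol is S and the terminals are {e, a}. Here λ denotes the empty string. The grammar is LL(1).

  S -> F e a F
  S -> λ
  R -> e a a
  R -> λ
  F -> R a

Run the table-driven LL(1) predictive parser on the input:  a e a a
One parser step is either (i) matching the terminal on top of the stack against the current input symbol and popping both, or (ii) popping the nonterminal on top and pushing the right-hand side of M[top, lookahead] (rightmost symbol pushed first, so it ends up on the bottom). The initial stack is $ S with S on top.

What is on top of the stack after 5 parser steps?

     Stack        Input      Action
  1  $ S          a e a a $  expand S -> F e a F
  2  $ F a e F    a e a a $  expand F -> R a
  3  $ F a e a R  a e a a $  expand R -> λ
  4  $ F a e a    a e a a $  match a
  5  $ F a e      e a a $    match e
Stack after step 5: $ F a (top = a).

a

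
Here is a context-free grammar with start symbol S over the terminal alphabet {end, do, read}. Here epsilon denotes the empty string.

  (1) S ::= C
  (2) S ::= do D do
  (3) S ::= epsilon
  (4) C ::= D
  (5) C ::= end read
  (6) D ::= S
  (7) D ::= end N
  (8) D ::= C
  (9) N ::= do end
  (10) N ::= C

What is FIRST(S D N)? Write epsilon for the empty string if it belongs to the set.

FIRST(S): from S::=C we get {epsilon, do, end}; from S::=do D do we get {do}; from S::=epsilon we get {epsilon}. So FIRST(S) = {epsilon, do, end}.
FIRST(C): from C::=D we get {epsilon, do, end}; from C::=end read we get {end}. So FIRST(C) = {epsilon, do, end}.
FIRST(D): from D::=S we get {epsilon, do, end}; from D::=end N we get {end}; from D::=C we get {epsilon, do, end}. So FIRST(D) = {epsilon, do, end}.
FIRST(N): from N::=do end we get {do}; from N::=C we get {epsilon, do, end}. So FIRST(N) = {epsilon, do, end}.
FIRST(S D N): take FIRST of each symbol in turn, carrying on past any symbol whose FIRST contains epsilon; result {epsilon, do, end}.

{epsilon, do, end}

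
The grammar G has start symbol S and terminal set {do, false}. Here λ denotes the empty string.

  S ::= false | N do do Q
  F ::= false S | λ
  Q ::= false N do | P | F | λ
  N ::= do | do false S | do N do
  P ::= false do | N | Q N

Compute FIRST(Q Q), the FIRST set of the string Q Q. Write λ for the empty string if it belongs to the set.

FIRST(F): from F::=false S we get {false}; from F::=λ we get {λ}. So FIRST(F) = {λ, false}.
FIRST(N): from N::=do we get {do}; from N::=do false S we get {do}; from N::=do N do we get {do}. So FIRST(N) = {do}.
FIRST(S): from S::=false we get {false}; from S::=N do do Q we get {do}. So FIRST(S) = {do, false}.
FIRST(Q): from Q::=false N do we get {false}; from Q::=P we get {do, false}; from Q::=F we get {λ, false}; from Q::=λ we get {λ}. So FIRST(Q) = {λ, do, false}.
FIRST(P): from P::=false do we get {false}; from P::=N we get {do}; from P::=Q N we get {do, false}. So FIRST(P) = {do, false}.
FIRST(Q Q): take FIRST of each symbol in turn, carrying on past any symbol whose FIRST contains λ; result {λ, do, false}.

{λ, do, false}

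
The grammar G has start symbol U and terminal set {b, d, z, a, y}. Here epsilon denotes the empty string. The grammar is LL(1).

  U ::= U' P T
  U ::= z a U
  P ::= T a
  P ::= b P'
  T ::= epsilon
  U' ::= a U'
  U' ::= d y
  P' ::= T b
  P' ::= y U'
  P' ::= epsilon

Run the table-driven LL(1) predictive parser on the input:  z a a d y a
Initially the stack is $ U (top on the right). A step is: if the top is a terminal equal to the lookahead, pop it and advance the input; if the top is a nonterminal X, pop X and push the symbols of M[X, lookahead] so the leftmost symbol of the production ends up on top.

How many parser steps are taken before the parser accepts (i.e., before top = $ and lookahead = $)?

      Stack       Input          Action
   1  $ U         z a a d y a $  expand U ::= z a U
   2  $ U a z     z a a d y a $  match z
   3  $ U a       a a d y a $    match a
   4  $ U         a d y a $      expand U ::= U' P T
   5  $ T P U'    a d y a $      expand U' ::= a U'
   6  $ T P U' a  a d y a $      match a
   7  $ T P U'    d y a $        expand U' ::= d y
   8  $ T P y d   d y a $        match d
   9  $ T P y     y a $          match y
  10  $ T P       a $            expand P ::= T a
  11  $ T a T     a $            expand T ::= epsilon
  12  $ T a       a $            match a
  13  $ T         $              expand T ::= epsilon
Accept reached after 13 steps.

13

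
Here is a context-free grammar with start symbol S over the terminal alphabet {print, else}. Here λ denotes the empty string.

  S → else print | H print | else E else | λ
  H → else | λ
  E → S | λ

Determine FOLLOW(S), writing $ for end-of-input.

{$, else}

FIRST(H): from H→else we get {else}; from H→λ we get {λ}. So FIRST(H) = {λ, else}.
FIRST(S): from S→else print we get {else}; from S→H print we get {else, print}; from S→else E else we get {else}; from S→λ we get {λ}. So FIRST(S) = {λ, else, print}.
FIRST(E): from E→S we get {λ, else, print}; from E→λ we get {λ}. So FIRST(E) = {λ, else, print}.
FOLLOW(S) includes $ since S is the start symbol.
FOLLOW(H): in S→H print, H is followed by print with FIRST {print}. Thus FOLLOW(H) = {print}.
FOLLOW(E): in S→else E else, E is followed by else with FIRST {else}. Thus FOLLOW(E) = {else}.
FOLLOW(S): in E→S, the suffix after S is empty, so FOLLOW(S) ⊇ FOLLOW(E) = {else}. Thus FOLLOW(S) = {$, else}.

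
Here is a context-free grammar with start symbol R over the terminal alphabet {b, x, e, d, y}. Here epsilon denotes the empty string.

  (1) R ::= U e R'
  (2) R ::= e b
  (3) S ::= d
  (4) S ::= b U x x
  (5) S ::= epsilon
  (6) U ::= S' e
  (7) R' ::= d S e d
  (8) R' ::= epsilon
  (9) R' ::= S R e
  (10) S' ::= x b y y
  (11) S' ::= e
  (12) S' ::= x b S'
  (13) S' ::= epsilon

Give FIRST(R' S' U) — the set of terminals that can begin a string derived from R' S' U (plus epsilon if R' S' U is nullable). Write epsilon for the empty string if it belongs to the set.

{b, d, e, x}

FIRST(S) = {epsilon, b, d}
FIRST(S') = {epsilon, e, x}
FIRST(U) = {e, x}  (via S' e)
FIRST(R) = {e, x}  (via U e R')
FIRST(R') = {epsilon, b, d, e, x}  (via S R e)
FIRST(R' S' U): take FIRST of each symbol in turn, carrying on past any symbol whose FIRST contains epsilon; result {b, d, e, x}.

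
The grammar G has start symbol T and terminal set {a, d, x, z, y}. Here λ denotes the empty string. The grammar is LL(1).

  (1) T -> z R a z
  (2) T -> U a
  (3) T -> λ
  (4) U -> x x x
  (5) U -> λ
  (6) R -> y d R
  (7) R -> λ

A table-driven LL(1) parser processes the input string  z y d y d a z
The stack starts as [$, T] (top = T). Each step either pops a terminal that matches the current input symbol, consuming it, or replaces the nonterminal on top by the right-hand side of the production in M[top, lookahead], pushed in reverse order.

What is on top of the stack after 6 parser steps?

y

     Stack        Input            Action
  1  $ T          z y d y d a z $  expand T -> z R a z
  2  $ z a R z    z y d y d a z $  match z
  3  $ z a R      y d y d a z $    expand R -> y d R
  4  $ z a R d y  y d y d a z $    match y
  5  $ z a R d    d y d a z $      match d
  6  $ z a R      y d a z $        expand R -> y d R
Stack after step 6: $ z a R d y (top = y).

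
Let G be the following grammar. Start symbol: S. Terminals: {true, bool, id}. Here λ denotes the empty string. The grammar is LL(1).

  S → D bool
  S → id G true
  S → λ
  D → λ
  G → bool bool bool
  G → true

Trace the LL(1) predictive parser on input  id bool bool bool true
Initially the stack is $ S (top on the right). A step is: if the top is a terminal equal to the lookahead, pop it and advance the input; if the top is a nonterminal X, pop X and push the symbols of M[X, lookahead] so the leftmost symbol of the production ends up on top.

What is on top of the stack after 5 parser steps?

bool

     Stack                  Input                     Action
  1  $ S                    id bool bool bool true $  expand S → id G true
  2  $ true G id            id bool bool bool true $  match id
  3  $ true G               bool bool bool true $     expand G → bool bool bool
  4  $ true bool bool bool  bool bool bool true $     match bool
  5  $ true bool bool       bool bool true $          match bool
Stack after step 5: $ true bool (top = bool).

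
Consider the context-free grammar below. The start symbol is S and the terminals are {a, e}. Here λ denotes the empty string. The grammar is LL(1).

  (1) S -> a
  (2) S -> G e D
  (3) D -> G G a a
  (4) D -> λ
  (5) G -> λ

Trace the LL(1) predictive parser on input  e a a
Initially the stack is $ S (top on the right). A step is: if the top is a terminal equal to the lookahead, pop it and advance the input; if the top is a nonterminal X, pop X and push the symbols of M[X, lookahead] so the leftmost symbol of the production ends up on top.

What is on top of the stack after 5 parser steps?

G

     Stack      Input    Action
  1  $ S        e a a $  expand S -> G e D
  2  $ D e G    e a a $  expand G -> λ
  3  $ D e      e a a $  match e
  4  $ D        a a $    expand D -> G G a a
  5  $ a a G G  a a $    expand G -> λ
Stack after step 5: $ a a G (top = G).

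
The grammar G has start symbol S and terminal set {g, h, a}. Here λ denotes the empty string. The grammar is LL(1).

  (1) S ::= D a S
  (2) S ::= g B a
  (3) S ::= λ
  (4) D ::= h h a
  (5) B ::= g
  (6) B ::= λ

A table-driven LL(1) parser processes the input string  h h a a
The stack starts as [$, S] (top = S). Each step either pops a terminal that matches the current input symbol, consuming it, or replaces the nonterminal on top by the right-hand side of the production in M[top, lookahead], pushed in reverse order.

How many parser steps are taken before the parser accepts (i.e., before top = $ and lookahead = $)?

     Stack        Input      Action
  1  $ S          h h a a $  expand S ::= D a S
  2  $ S a D      h h a a $  expand D ::= h h a
  3  $ S a a h h  h h a a $  match h
  4  $ S a a h    h a a $    match h
  5  $ S a a      a a $      match a
  6  $ S a        a $        match a
  7  $ S          $          expand S ::= λ
Accept reached after 7 steps.

7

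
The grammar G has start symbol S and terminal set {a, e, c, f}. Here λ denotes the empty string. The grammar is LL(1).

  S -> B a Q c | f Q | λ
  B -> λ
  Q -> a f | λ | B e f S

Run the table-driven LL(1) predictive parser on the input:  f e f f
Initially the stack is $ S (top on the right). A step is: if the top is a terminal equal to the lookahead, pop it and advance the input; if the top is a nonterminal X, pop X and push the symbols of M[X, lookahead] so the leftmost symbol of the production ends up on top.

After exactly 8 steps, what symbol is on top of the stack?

step 1: stack=$ S  input=f e f f $  — expand S -> f Q
step 2: stack=$ Q f  input=f e f f $  — match f
step 3: stack=$ Q  input=e f f $  — expand Q -> B e f S
step 4: stack=$ S f e B  input=e f f $  — expand B -> λ
step 5: stack=$ S f e  input=e f f $  — match e
step 6: stack=$ S f  input=f f $  — match f
step 7: stack=$ S  input=f $  — expand S -> f Q
step 8: stack=$ Q f  input=f $  — match f
Stack after step 8: $ Q (top = Q).

Q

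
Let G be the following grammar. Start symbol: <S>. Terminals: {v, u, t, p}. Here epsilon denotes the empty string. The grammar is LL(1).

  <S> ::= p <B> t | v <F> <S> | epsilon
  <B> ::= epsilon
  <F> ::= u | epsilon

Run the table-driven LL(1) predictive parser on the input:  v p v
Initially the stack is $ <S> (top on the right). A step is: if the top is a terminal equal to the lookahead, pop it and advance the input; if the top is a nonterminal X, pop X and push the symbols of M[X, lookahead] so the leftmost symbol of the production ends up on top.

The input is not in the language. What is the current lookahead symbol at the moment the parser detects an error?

v

     Stack        Input    Action
  1  $ <S>        v p v $  expand <S> ::= v <F> <S>
  2  $ <S> <F> v  v p v $  match v
  3  $ <S> <F>    p v $    expand <F> ::= epsilon
  4  $ <S>        p v $    expand <S> ::= p <B> t
  5  $ t <B> p    p v $    match p
  6  $ t <B>      v $      error: M[<B>, v] is empty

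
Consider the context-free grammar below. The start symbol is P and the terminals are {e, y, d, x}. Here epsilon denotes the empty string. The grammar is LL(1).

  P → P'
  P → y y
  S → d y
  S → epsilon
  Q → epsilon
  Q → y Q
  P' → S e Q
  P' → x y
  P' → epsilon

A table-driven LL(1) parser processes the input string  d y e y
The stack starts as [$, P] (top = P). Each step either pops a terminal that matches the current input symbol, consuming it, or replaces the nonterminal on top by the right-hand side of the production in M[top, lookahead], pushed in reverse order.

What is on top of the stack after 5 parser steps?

step 1: stack=$ P  input=d y e y $  — expand P → P'
step 2: stack=$ P'  input=d y e y $  — expand P' → S e Q
step 3: stack=$ Q e S  input=d y e y $  — expand S → d y
step 4: stack=$ Q e y d  input=d y e y $  — match d
step 5: stack=$ Q e y  input=y e y $  — match y
Stack after step 5: $ Q e (top = e).

e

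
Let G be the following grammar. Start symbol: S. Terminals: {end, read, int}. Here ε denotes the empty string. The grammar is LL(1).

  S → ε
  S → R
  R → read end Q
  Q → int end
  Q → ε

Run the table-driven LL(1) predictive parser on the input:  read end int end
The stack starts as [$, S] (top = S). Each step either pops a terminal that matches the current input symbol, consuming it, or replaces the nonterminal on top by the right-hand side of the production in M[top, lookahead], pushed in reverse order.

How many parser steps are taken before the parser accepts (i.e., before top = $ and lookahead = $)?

     Stack         Input               Action
  1  $ S           read end int end $  expand S → R
  2  $ R           read end int end $  expand R → read end Q
  3  $ Q end read  read end int end $  match read
  4  $ Q end       end int end $       match end
  5  $ Q           int end $           expand Q → int end
  6  $ end int     int end $           match int
  7  $ end         end $               match end
Accept reached after 7 steps.

7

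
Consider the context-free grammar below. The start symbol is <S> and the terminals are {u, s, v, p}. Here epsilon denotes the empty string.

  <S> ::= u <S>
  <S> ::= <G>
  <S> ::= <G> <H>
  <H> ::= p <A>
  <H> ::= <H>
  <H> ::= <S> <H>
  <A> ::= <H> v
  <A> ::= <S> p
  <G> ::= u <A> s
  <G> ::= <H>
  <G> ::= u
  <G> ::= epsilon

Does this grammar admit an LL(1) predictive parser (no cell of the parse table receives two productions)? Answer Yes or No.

No

FIRST(<S>) = {epsilon, p, u}
FIRST(<H>) = {p, u}
FIRST(<A>) = {p, u}
FIRST(<G>) = {epsilon, p, u}
FOLLOW(<S>) = {$, p, u}
FOLLOW(<H>) = {$, p, u, v}
FOLLOW(<A>) = {$, p, s, u, v}
FOLLOW(<G>) = {$, p, u}
Cell M[<A>, p] receives both <A> ::= <H> v and <A> ::= <S> p — the grammar is not LL(1).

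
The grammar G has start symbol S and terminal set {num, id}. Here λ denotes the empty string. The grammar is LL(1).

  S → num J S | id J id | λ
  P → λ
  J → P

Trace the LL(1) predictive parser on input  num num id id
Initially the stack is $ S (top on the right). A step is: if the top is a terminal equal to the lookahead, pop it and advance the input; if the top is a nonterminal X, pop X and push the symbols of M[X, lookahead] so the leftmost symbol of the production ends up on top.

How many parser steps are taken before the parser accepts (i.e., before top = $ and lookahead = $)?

13

      Stack      Input            Action
   1  $ S        num num id id $  expand S → num J S
   2  $ S J num  num num id id $  match num
   3  $ S J      num id id $      expand J → P
   4  $ S P      num id id $      expand P → λ
   5  $ S        num id id $      expand S → num J S
   6  $ S J num  num id id $      match num
   7  $ S J      id id $          expand J → P
   8  $ S P      id id $          expand P → λ
   9  $ S        id id $          expand S → id J id
  10  $ id J id  id id $          match id
  11  $ id J     id $             expand J → P
  12  $ id P     id $             expand P → λ
  13  $ id       id $             match id
Accept reached after 13 steps.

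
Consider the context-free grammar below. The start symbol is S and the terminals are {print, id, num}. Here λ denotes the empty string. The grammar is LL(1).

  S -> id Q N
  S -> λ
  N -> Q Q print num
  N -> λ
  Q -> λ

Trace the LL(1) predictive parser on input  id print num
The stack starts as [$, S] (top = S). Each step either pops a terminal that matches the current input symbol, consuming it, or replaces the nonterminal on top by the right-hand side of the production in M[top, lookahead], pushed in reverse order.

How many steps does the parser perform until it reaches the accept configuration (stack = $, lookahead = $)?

8

step 1: stack=$ S  input=id print num $  — expand S -> id Q N
step 2: stack=$ N Q id  input=id print num $  — match id
step 3: stack=$ N Q  input=print num $  — expand Q -> λ
step 4: stack=$ N  input=print num $  — expand N -> Q Q print num
step 5: stack=$ num print Q Q  input=print num $  — expand Q -> λ
step 6: stack=$ num print Q  input=print num $  — expand Q -> λ
step 7: stack=$ num print  input=print num $  — match print
step 8: stack=$ num  input=num $  — match num
Accept reached after 8 steps.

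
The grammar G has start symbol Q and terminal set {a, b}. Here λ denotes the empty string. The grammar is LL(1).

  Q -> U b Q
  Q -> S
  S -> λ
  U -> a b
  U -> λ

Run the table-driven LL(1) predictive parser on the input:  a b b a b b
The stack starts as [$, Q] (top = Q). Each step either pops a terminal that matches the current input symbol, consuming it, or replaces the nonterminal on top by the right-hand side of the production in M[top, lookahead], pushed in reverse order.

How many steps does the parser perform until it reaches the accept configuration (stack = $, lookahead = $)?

12

step 1: stack=$ Q  input=a b b a b b $  — expand Q -> U b Q
step 2: stack=$ Q b U  input=a b b a b b $  — expand U -> a b
step 3: stack=$ Q b b a  input=a b b a b b $  — match a
step 4: stack=$ Q b b  input=b b a b b $  — match b
step 5: stack=$ Q b  input=b a b b $  — match b
step 6: stack=$ Q  input=a b b $  — expand Q -> U b Q
step 7: stack=$ Q b U  input=a b b $  — expand U -> a b
step 8: stack=$ Q b b a  input=a b b $  — match a
step 9: stack=$ Q b b  input=b b $  — match b
step 10: stack=$ Q b  input=b $  — match b
step 11: stack=$ Q  input=$  — expand Q -> S
step 12: stack=$ S  input=$  — expand S -> λ
Accept reached after 12 steps.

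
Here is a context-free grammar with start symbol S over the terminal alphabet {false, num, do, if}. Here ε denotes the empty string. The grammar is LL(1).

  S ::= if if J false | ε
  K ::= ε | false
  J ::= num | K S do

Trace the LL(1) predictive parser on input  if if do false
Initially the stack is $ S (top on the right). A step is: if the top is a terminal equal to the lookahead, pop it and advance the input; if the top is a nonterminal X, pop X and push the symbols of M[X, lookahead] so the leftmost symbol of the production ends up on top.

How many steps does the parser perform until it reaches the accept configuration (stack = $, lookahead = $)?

step 1: stack=$ S  input=if if do false $  — expand S ::= if if J false
step 2: stack=$ false J if if  input=if if do false $  — match if
step 3: stack=$ false J if  input=if do false $  — match if
step 4: stack=$ false J  input=do false $  — expand J ::= K S do
step 5: stack=$ false do S K  input=do false $  — expand K ::= ε
step 6: stack=$ false do S  input=do false $  — expand S ::= ε
step 7: stack=$ false do  input=do false $  — match do
step 8: stack=$ false  input=false $  — match false
Accept reached after 8 steps.

8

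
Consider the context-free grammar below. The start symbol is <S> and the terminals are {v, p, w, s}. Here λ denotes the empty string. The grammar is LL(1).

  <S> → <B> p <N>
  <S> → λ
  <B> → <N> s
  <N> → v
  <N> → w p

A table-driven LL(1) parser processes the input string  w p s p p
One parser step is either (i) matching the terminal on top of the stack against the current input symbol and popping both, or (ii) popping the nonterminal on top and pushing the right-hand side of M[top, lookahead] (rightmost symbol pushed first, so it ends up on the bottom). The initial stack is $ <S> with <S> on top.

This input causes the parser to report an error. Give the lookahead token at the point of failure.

p

     Stack          Input        Action
  1  $ <S>          w p s p p $  expand <S> → <B> p <N>
  2  $ <N> p <B>    w p s p p $  expand <B> → <N> s
  3  $ <N> p s <N>  w p s p p $  expand <N> → w p
  4  $ <N> p s p w  w p s p p $  match w
  5  $ <N> p s p    p s p p $    match p
  6  $ <N> p s      s p p $      match s
  7  $ <N> p        p p $        match p
  8  $ <N>          p $          error: M[<N>, p] is empty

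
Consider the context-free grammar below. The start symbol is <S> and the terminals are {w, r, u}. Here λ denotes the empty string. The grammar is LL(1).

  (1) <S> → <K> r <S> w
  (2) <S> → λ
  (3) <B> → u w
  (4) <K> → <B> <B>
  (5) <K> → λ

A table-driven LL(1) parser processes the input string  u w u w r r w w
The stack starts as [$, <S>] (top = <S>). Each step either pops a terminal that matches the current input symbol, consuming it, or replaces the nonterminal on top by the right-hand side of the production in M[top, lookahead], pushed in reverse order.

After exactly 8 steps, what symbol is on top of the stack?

r

step 1: stack=$ <S>  input=u w u w r r w w $  — expand <S> → <K> r <S> w
step 2: stack=$ w <S> r <K>  input=u w u w r r w w $  — expand <K> → <B> <B>
step 3: stack=$ w <S> r <B> <B>  input=u w u w r r w w $  — expand <B> → u w
step 4: stack=$ w <S> r <B> w u  input=u w u w r r w w $  — match u
step 5: stack=$ w <S> r <B> w  input=w u w r r w w $  — match w
step 6: stack=$ w <S> r <B>  input=u w r r w w $  — expand <B> → u w
step 7: stack=$ w <S> r w u  input=u w r r w w $  — match u
step 8: stack=$ w <S> r w  input=w r r w w $  — match w
Stack after step 8: $ w <S> r (top = r).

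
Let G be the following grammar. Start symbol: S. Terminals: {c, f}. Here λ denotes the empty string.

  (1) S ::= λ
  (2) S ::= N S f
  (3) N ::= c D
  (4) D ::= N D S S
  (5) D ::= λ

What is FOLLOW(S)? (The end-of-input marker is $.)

FIRST(N): from N::=c D we get {c}. So FIRST(N) = {c}.
FIRST(S): from S::=λ we get {λ}; from S::=N S f we get {c}. So FIRST(S) = {λ, c}.
FIRST(D): from D::=N D S S we get {c}; from D::=λ we get {λ}. So FIRST(D) = {λ, c}.
FOLLOW(S) includes $ since S is the start symbol.
FOLLOW(S): in S::=N S f, S is followed by f with FIRST {f}; in D::=N D S S (occurrence 1), S is followed by S with FIRST {λ, c}; in D::=N D S S (occurrence 1), the suffix after S is nullable, so FOLLOW(S) ⊇ FOLLOW(D) = {c, f}; in D::=N D S S (occurrence 2), the suffix after S is empty, so FOLLOW(S) ⊇ FOLLOW(D) = {c, f}. Thus FOLLOW(S) = {$, c, f}.
FOLLOW(N): in S::=N S f, N is followed by S f with FIRST {c, f}; in D::=N D S S, N is followed by D S S with FIRST {λ, c}; in D::=N D S S, the suffix after N is nullable, so FOLLOW(N) ⊇ FOLLOW(D) = {c, f}. Thus FOLLOW(N) = {c, f}.
FOLLOW(D): in N::=c D, the suffix after D is empty, so FOLLOW(D) ⊇ FOLLOW(N) = {c, f}; in D::=N D S S, D is followed by S S with FIRST {λ, c}; in D::=N D S S, the suffix after D is nullable (adds nothing new). Thus FOLLOW(D) = {c, f}.

{$, c, f}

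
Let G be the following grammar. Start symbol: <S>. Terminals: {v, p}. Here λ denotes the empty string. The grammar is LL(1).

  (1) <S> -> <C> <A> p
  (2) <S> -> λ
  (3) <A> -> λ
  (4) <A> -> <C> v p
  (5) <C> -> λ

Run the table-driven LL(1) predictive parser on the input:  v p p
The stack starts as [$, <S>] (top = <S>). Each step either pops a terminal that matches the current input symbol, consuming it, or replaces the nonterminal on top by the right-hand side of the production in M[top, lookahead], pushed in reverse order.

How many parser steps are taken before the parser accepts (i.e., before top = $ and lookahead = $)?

7

step 1: stack=$ <S>  input=v p p $  — expand <S> -> <C> <A> p
step 2: stack=$ p <A> <C>  input=v p p $  — expand <C> -> λ
step 3: stack=$ p <A>  input=v p p $  — expand <A> -> <C> v p
step 4: stack=$ p p v <C>  input=v p p $  — expand <C> -> λ
step 5: stack=$ p p v  input=v p p $  — match v
step 6: stack=$ p p  input=p p $  — match p
step 7: stack=$ p  input=p $  — match p
Accept reached after 7 steps.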